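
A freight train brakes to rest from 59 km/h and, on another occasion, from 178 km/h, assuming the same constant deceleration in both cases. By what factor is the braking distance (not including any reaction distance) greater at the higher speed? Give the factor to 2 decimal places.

Factor ≈ 9.10

Braking distance d = v²/(2a), so with a fixed, d ∝ v².
Factor = (178/59)² = 3.0169² = 9.1017.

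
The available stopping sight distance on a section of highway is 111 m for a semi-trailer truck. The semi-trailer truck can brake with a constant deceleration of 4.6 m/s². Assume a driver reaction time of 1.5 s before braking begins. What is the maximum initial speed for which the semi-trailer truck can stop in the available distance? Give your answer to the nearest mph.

Stopping distance: v·t_r + v²/(2a) = 111 with t_r = 1.5 s and a = 4.600 m/s².
So v² + 13.800 v − 1021.20 = 0.
Positive root: v = −a·t_r + √((a·t_r)² + 2a·d) = −6.900 + √(47.610 + 1021.20) = 25.7927 m/s.
25.7927 m/s ÷ 0.44704 = 57.697 mph.

Maximum speed ≈ 58 mph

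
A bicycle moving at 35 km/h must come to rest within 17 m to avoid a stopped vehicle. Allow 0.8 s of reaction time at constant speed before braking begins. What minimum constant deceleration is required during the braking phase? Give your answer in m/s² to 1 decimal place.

35 km/h ÷ 3.6 = 9.7222 m/s.
Distance covered during reaction = 9.7222 × 0.8 = 7.778 m.
Distance available for braking: 17 − 7.778 = 9.222 m.
v² = 2a·d ⇒ a = v²/(2d) = 9.7222² / (2 × 9.222) = 94.521 / 18.444 = 5.1248 m/s².

Required deceleration ≈ 5.1 m/s²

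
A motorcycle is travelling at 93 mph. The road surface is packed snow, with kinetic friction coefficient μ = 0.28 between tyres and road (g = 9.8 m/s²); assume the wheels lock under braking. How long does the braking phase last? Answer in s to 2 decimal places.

93 mph × 0.44704 = 41.5747 m/s.
a = μg = 0.28 × 9.8 = 2.744 m/s².
Braking time = v/a = 41.5747 / 2.744 = 15.151 s.

Braking time ≈ 15.15 s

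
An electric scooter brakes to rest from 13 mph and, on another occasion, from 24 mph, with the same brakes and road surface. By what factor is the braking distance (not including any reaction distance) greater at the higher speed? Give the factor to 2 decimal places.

Braking distance d = v²/(2a), so with a fixed, d ∝ v².
Factor = (24/13)² = 1.8462² = 3.4085.

Factor ≈ 3.41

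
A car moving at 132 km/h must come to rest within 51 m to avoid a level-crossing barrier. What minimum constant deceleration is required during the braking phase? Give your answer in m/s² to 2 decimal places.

Required deceleration ≈ 13.18 m/s²

132 km/h ÷ 3.6 = 36.6667 m/s.
v² = 2a·d ⇒ a = v²/(2d) = 36.6667² / (2 × 51.000) = 1344.447 / 102.000 = 13.1809 m/s².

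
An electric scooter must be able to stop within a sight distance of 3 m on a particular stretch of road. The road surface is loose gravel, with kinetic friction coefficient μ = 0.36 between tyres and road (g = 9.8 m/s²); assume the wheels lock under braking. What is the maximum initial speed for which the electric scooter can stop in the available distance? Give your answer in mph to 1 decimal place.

Maximum speed ≈ 10.3 mph

a = μg = 0.36 × 9.8 = 3.528 m/s².
v²/(2a) = d ⇒ v = √(2 × 3.528 × 3) = √21.17 = 4.6011 m/s.
4.6011 m/s ÷ 0.44704 = 10.292 mph.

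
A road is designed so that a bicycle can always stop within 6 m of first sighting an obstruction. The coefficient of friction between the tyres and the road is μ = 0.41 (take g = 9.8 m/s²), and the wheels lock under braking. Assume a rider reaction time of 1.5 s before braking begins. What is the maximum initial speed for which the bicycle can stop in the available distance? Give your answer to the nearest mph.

Maximum speed ≈ 7 mph

a = μg = 0.41 × 9.8 = 4.018 m/s².
Stopping distance: v·t_r + v²/(2a) = 6 with t_r = 1.5 s and a = 4.018 m/s².
So v² + 12.054 v − 48.22 = 0.
Positive root: v = −a·t_r + √((a·t_r)² + 2a·d) = −6.027 + √(36.325 + 48.22) = 3.1678 m/s.
3.1678 m/s ÷ 0.44704 = 7.086 mph.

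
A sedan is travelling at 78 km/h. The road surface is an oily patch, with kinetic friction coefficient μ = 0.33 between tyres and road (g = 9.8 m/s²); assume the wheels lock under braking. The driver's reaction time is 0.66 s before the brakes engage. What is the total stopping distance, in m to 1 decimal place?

78 km/h ÷ 3.6 = 21.6667 m/s.
a = μg = 0.33 × 9.8 = 3.234 m/s².
Reaction distance = v·t_r = 21.6667 × 0.66 = 14.300 m.
Braking distance = v²/(2a) = 21.6667² / (2 × 3.234) = 469.446 / 6.468 = 72.580 m.
Total = 14.300 + 72.580 = 86.880 m.

Total stopping distance ≈ 86.9 m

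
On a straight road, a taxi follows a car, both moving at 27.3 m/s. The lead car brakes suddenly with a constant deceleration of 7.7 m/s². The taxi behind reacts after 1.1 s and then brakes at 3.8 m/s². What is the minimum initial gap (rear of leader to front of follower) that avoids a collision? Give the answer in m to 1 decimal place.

Leader travels v²/(2a_L) = 745.290 / 15.400 = 48.395 m before stopping.
Follower covers v·t_r = 27.3000 × 1.1 = 30.030 m while reacting, then v²/(2a_F) = 745.290 / 7.600 = 98.064 m while braking, for a total of 30.030 + 98.064 = 128.094 m.
Since a_F ≤ a_L and the follower starts braking later, the follower is never slower than the leader, so the closest approach is when both have stopped.
Minimum gap = 128.094 − 48.395 = 79.699 m.

Minimum gap ≈ 79.7 m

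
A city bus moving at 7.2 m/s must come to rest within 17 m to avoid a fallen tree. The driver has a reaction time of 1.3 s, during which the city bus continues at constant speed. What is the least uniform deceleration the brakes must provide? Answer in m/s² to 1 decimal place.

Required deceleration ≈ 3.4 m/s²

Distance covered during reaction = 7.2000 × 1.3 = 9.360 m.
Distance available for braking: 17 − 9.360 = 7.640 m.
v² = 2a·d ⇒ a = v²/(2d) = 7.2000² / (2 × 7.640) = 51.840 / 15.280 = 3.3927 m/s².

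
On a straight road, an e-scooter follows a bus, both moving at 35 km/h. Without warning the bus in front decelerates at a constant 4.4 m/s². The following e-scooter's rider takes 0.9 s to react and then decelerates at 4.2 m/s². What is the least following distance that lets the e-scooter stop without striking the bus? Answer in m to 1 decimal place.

Minimum gap ≈ 9.3 m

35 km/h ÷ 3.6 = 9.7222 m/s.
Leader travels v²/(2a_L) = 94.521 / 8.800 = 10.741 m before stopping.
Follower covers v·t_r = 9.7222 × 0.9 = 8.750 m while reacting, then v²/(2a_F) = 94.521 / 8.400 = 11.252 m while braking, for a total of 8.750 + 11.252 = 20.002 m.
Since a_F ≤ a_L and the follower starts braking later, the follower is never slower than the leader, so the closest approach is when both have stopped.
Minimum gap = 20.002 − 10.741 = 9.261 m.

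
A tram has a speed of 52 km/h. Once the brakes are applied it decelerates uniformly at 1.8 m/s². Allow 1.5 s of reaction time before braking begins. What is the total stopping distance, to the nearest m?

Total stopping distance ≈ 80 m

52 km/h ÷ 3.6 = 14.4444 m/s.
Reaction distance = v·t_r = 14.4444 × 1.5 = 21.667 m.
Braking distance = v²/(2a) = 14.4444² / (2 × 1.800) = 208.641 / 3.600 = 57.956 m.
Total = 21.667 + 57.956 = 79.623 m.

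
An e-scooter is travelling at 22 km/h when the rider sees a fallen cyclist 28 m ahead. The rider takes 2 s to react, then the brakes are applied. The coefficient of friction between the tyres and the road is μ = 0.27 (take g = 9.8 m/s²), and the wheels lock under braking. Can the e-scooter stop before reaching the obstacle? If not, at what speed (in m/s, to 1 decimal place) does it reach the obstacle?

22 km/h ÷ 3.6 = 6.1111 m/s.
a = μg = 0.27 × 9.8 = 2.646 m/s².
Reaction distance = 6.1111 × 2 = 12.222 m.
Braking distance = v²/(2a) = 37.346 / 5.292 = 7.057 m.
Total stopping distance = 12.222 + 7.057 = 19.279 m, vs 28 m available — it stops with 28 − 19.279 = 8.721 m to spare.

Yes — it stops about 8.7 m short of the obstacle, so it never reaches it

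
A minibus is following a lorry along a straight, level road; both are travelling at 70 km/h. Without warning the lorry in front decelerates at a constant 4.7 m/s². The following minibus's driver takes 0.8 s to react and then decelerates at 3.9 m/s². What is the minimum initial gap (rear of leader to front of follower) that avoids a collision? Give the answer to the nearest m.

Minimum gap ≈ 24 m

70 km/h ÷ 3.6 = 19.4444 m/s.
Leader travels v²/(2a_L) = 378.085 / 9.400 = 40.222 m before stopping.
Follower covers v·t_r = 19.4444 × 0.8 = 15.556 m while reacting, then v²/(2a_F) = 378.085 / 7.800 = 48.472 m while braking, for a total of 15.556 + 48.472 = 64.028 m.
Since a_F ≤ a_L and the follower starts braking later, the follower is never slower than the leader, so the closest approach is when both have stopped.
Minimum gap = 64.028 − 40.222 = 23.806 m.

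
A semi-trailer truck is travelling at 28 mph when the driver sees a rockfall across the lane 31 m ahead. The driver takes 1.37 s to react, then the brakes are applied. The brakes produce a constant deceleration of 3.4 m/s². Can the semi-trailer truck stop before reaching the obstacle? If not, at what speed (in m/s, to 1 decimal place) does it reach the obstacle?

No — it strikes the obstacle at 7.9 m/s

28 mph × 0.44704 = 12.5171 m/s.
Reaction distance = 12.5171 × 1.37 = 17.148 m.
Braking distance needed to stop: v²/(2a) = 156.678 / 6.800 = 23.041 m, so total needed = 17.148 + 23.041 = 40.189 m > 31 m — it cannot stop.
Distance remaining when braking begins: 31 − 17.148 = 13.852 m.
v² = v₀² − 2a·d = 156.678 − 2 × 3.400 × 13.852 = 62.484 m²/s².
v = √62.484 = 7.905 m/s.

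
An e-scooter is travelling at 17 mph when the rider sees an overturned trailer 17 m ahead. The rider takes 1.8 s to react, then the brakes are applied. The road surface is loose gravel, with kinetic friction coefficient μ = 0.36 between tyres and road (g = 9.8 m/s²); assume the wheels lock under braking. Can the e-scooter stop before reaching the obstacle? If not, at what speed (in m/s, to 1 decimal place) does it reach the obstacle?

No — it strikes the obstacle at 5.9 m/s

17 mph × 0.44704 = 7.5997 m/s.
a = μg = 0.36 × 9.8 = 3.528 m/s².
Reaction distance = 7.5997 × 1.8 = 13.679 m.
Braking distance needed to stop: v²/(2a) = 57.755 / 7.056 = 8.185 m, so total needed = 13.679 + 8.185 = 21.864 m > 17 m — it cannot stop.
Distance remaining when braking begins: 17 − 13.679 = 3.321 m.
v² = v₀² − 2a·d = 57.755 − 2 × 3.528 × 3.321 = 34.322 m²/s².
v = √34.322 = 5.858 m/s.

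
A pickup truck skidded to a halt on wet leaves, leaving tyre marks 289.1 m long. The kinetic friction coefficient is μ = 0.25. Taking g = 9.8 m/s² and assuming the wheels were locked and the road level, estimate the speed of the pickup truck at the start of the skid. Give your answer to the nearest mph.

Initial speed ≈ 84 mph

Deceleration a = μg = 0.25 × 9.8 = 2.450 m/s².
v = √(2a·d) = √(2 × 2.450 × 289.1) = √1416.590 = 37.6376 m/s.
= 37.6376 ÷ 0.44704 = 84.193 mph.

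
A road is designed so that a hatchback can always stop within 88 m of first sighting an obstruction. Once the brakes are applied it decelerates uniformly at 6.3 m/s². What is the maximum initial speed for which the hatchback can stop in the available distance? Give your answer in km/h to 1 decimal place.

v²/(2a) = d ⇒ v = √(2 × 6.300 × 88) = √1108.80 = 33.2986 m/s.
33.2986 m/s × 3.6 = 119.875 km/h.

Maximum speed ≈ 119.9 km/h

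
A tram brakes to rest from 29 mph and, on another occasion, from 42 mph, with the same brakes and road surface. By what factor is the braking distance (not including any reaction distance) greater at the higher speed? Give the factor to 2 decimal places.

Braking distance d = v²/(2a), so with a fixed, d ∝ v².
Factor = (42/29)² = 1.4483² = 2.0976.

Factor ≈ 2.10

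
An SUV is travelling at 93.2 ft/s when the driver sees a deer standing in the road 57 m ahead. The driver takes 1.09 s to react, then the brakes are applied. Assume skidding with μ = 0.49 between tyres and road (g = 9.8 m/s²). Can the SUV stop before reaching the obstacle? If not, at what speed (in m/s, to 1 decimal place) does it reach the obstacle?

93.2 ft/s × 0.3048 = 28.4074 m/s.
a = μg = 0.49 × 9.8 = 4.802 m/s².
Reaction distance = 28.4074 × 1.09 = 30.964 m.
Braking distance needed to stop: v²/(2a) = 806.980 / 9.604 = 84.025 m, so total needed = 30.964 + 84.025 = 114.989 m > 57 m — it cannot stop.
Distance remaining when braking begins: 57 − 30.964 = 26.036 m.
v² = v₀² − 2a·d = 806.980 − 2 × 4.802 × 26.036 = 556.930 m²/s².
v = √556.930 = 23.599 m/s.

No — it strikes the obstacle at 23.6 m/s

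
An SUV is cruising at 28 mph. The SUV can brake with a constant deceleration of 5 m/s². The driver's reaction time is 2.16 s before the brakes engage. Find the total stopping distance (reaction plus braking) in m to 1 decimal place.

28 mph × 0.44704 = 12.5171 m/s.
Reaction distance = v·t_r = 12.5171 × 2.16 = 27.037 m.
Braking distance = v²/(2a) = 12.5171² / (2 × 5.000) = 156.678 / 10.000 = 15.668 m.
Total = 27.037 + 15.668 = 42.705 m.

Total stopping distance ≈ 42.7 m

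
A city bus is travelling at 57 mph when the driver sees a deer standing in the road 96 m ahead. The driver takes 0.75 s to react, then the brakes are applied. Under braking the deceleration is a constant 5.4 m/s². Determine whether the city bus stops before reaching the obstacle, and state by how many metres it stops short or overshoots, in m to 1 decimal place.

57 mph × 0.44704 = 25.4813 m/s.
Reaction distance = 25.4813 × 0.75 = 19.111 m.
Braking distance = v²/(2a) = 649.297 / 10.800 = 60.120 m.
Total stopping distance = 19.111 + 60.120 = 79.231 m, vs 96 m available — it stops with 96 − 79.231 = 16.769 m to spare.

Yes — it stops 16.8 m short of the obstacle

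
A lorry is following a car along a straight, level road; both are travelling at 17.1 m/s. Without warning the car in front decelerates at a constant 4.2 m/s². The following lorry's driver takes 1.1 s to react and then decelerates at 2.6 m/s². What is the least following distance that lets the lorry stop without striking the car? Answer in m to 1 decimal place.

Minimum gap ≈ 40.2 m

Leader travels v²/(2a_L) = 292.410 / 8.400 = 34.811 m before stopping.
Follower covers v·t_r = 17.1000 × 1.1 = 18.810 m while reacting, then v²/(2a_F) = 292.410 / 5.200 = 56.233 m while braking, for a total of 18.810 + 56.233 = 75.043 m.
Since a_F ≤ a_L and the follower starts braking later, the follower is never slower than the leader, so the closest approach is when both have stopped.
Minimum gap = 75.043 − 34.811 = 40.232 m.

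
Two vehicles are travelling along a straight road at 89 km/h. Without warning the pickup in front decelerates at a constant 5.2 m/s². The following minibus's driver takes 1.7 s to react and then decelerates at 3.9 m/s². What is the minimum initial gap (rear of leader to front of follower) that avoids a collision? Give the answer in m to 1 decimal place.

Minimum gap ≈ 61.6 m

89 km/h ÷ 3.6 = 24.7222 m/s.
Leader travels v²/(2a_L) = 611.187 / 10.400 = 58.768 m before stopping.
Follower covers v·t_r = 24.7222 × 1.7 = 42.028 m while reacting, then v²/(2a_F) = 611.187 / 7.800 = 78.357 m while braking, for a total of 42.028 + 78.357 = 120.385 m.
Since a_F ≤ a_L and the follower starts braking later, the follower is never slower than the leader, so the closest approach is when both have stopped.
Minimum gap = 120.385 − 58.768 = 61.617 m.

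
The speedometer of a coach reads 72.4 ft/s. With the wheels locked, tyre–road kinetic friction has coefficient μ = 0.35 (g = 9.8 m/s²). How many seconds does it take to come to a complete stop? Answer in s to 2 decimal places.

Braking time ≈ 6.43 s

72.4 ft/s × 0.3048 = 22.0675 m/s.
a = μg = 0.35 × 9.8 = 3.430 m/s².
Braking time = v/a = 22.0675 / 3.430 = 6.434 s.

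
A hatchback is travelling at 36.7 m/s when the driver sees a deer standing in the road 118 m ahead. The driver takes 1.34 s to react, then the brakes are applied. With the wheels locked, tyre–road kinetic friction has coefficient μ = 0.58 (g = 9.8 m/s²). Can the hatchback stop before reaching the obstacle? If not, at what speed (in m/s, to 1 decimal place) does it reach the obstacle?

No — it strikes the obstacle at 23.8 m/s

a = μg = 0.58 × 9.8 = 5.684 m/s².
Reaction distance = 36.7000 × 1.34 = 49.178 m.
Braking distance needed to stop: v²/(2a) = 1346.890 / 11.368 = 118.481 m, so total needed = 49.178 + 118.481 = 167.659 m > 118 m — it cannot stop.
Distance remaining when braking begins: 118 − 49.178 = 68.822 m.
v² = v₀² − 2a·d = 1346.890 − 2 × 5.684 × 68.822 = 564.522 m²/s².
v = √564.522 = 23.760 m/s.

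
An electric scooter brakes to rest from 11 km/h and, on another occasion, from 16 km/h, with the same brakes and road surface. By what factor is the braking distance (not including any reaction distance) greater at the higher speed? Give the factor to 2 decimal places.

Braking distance d = v²/(2a), so with a fixed, d ∝ v².
Factor = (16/11)² = 1.4545² = 2.1156.

Factor ≈ 2.12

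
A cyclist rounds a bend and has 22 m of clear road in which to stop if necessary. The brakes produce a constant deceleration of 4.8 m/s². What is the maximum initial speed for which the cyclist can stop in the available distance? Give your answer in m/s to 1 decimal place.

v²/(2a) = d ⇒ v = √(2 × 4.800 × 22) = √211.20 = 14.5327 m/s.

Maximum speed ≈ 14.5 m/s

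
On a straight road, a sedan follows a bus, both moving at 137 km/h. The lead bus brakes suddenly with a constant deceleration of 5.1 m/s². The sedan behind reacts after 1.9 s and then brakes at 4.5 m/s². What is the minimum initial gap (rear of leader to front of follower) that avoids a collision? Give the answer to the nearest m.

137 km/h ÷ 3.6 = 38.0556 m/s.
Leader travels v²/(2a_L) = 1448.229 / 10.200 = 141.983 m before stopping.
Follower covers v·t_r = 38.0556 × 1.9 = 72.306 m while reacting, then v²/(2a_F) = 1448.229 / 9.000 = 160.914 m while braking, for a total of 72.306 + 160.914 = 233.220 m.
Since a_F ≤ a_L and the follower starts braking later, the follower is never slower than the leader, so the closest approach is when both have stopped.
Minimum gap = 233.220 − 141.983 = 91.237 m.

Minimum gap ≈ 91 m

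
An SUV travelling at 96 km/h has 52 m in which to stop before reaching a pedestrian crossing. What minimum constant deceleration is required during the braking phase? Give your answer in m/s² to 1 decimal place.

Required deceleration ≈ 6.8 m/s²

96 km/h ÷ 3.6 = 26.6667 m/s.
v² = 2a·d ⇒ a = v²/(2d) = 26.6667² / (2 × 52.000) = 711.113 / 104.000 = 6.8376 m/s².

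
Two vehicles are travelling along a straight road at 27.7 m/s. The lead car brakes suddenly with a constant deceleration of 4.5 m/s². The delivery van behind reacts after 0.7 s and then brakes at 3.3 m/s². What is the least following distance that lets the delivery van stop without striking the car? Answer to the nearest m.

Minimum gap ≈ 50 m

Leader travels v²/(2a_L) = 767.290 / 9.000 = 85.254 m before stopping.
Follower covers v·t_r = 27.7000 × 0.7 = 19.390 m while reacting, then v²/(2a_F) = 767.290 / 6.600 = 116.256 m while braking, for a total of 19.390 + 116.256 = 135.646 m.
Since a_F ≤ a_L and the follower starts braking later, the follower is never slower than the leader, so the closest approach is when both have stopped.
Minimum gap = 135.646 − 85.254 = 50.392 m.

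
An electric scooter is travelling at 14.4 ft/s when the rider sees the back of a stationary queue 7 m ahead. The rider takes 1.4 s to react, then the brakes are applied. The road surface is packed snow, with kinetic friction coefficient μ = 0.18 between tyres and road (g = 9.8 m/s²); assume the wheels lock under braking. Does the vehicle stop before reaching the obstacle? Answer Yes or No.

No

14.4 ft/s × 0.3048 = 4.3891 m/s.
a = μg = 0.18 × 9.8 = 1.764 m/s².
Reaction distance = 4.3891 × 1.4 = 6.145 m.
Braking distance = v²/(2a) = 19.264 / 3.528 = 5.460 m.
Total stopping distance = 6.145 + 5.460 = 11.605 m, vs 7 m available — it cannot stop in time and overshoots by 11.605 − 7 = 4.605 m.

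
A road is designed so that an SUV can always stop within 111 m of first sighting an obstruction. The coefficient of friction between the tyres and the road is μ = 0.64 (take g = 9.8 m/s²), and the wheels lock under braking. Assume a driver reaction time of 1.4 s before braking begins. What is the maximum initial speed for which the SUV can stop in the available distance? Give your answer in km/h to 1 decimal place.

Maximum speed ≈ 106.4 km/h

a = μg = 0.64 × 9.8 = 6.272 m/s².
Stopping distance: v·t_r + v²/(2a) = 111 with t_r = 1.4 s and a = 6.272 m/s².
So v² + 17.562 v − 1392.38 = 0.
Positive root: v = −a·t_r + √((a·t_r)² + 2a·d) = −8.781 + √(77.106 + 1392.38) = 29.5529 m/s.
29.5529 m/s × 3.6 = 106.390 km/h.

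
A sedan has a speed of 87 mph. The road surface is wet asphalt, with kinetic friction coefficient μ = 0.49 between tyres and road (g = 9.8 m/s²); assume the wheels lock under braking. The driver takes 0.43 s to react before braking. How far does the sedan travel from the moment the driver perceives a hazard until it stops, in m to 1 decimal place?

87 mph × 0.44704 = 38.8925 m/s.
a = μg = 0.49 × 9.8 = 4.802 m/s².
Reaction distance = v·t_r = 38.8925 × 0.43 = 16.724 m.
Braking distance = v²/(2a) = 38.8925² / (2 × 4.802) = 1512.627 / 9.604 = 157.500 m.
Total = 16.724 + 157.500 = 174.224 m.

Total stopping distance ≈ 174.2 m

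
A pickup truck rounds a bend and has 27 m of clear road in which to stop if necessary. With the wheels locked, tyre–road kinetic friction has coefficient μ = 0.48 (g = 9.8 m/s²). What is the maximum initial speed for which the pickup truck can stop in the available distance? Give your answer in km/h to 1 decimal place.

a = μg = 0.48 × 9.8 = 4.704 m/s².
v²/(2a) = d ⇒ v = √(2 × 4.704 × 27) = √254.02 = 15.9380 m/s.
15.9380 m/s × 3.6 = 57.377 km/h.

Maximum speed ≈ 57.4 km/h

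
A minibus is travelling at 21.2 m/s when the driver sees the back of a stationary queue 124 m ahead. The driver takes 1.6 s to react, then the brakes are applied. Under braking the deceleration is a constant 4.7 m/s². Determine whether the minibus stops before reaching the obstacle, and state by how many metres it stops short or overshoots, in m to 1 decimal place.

Reaction distance = 21.2000 × 1.6 = 33.920 m.
Braking distance = v²/(2a) = 449.440 / 9.400 = 47.813 m.
Total stopping distance = 33.920 + 47.813 = 81.733 m, vs 124 m available — it stops with 124 − 81.733 = 42.267 m to spare.

Yes — it stops 42.3 m short of the obstacle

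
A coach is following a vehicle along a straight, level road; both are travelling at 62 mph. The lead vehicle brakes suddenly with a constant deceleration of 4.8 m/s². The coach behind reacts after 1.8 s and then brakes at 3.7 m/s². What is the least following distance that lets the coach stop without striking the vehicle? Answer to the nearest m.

Minimum gap ≈ 74 m

62 mph × 0.44704 = 27.7165 m/s.
Leader travels v²/(2a_L) = 768.204 / 9.600 = 80.021 m before stopping.
Follower covers v·t_r = 27.7165 × 1.8 = 49.890 m while reacting, then v²/(2a_F) = 768.204 / 7.400 = 103.811 m while braking, for a total of 49.890 + 103.811 = 153.701 m.
Since a_F ≤ a_L and the follower starts braking later, the follower is never slower than the leader, so the closest approach is when both have stopped.
Minimum gap = 153.701 − 80.021 = 73.680 m.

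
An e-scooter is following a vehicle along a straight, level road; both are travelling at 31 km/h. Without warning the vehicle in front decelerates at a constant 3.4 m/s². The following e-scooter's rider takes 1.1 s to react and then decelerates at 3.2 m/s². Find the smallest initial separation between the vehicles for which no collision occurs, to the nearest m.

Minimum gap ≈ 10 m

31 km/h ÷ 3.6 = 8.6111 m/s.
Leader travels v²/(2a_L) = 74.151 / 6.800 = 10.905 m before stopping.
Follower covers v·t_r = 8.6111 × 1.1 = 9.472 m while reacting, then v²/(2a_F) = 74.151 / 6.400 = 11.586 m while braking, for a total of 9.472 + 11.586 = 21.058 m.
Since a_F ≤ a_L and the follower starts braking later, the follower is never slower than the leader, so the closest approach is when both have stopped.
Minimum gap = 21.058 − 10.905 = 10.153 m.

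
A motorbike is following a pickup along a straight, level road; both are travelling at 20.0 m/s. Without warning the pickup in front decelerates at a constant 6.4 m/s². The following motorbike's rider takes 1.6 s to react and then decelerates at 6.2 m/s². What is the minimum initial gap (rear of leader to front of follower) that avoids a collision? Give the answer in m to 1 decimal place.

Leader travels v²/(2a_L) = 400.000 / 12.800 = 31.250 m before stopping.
Follower covers v·t_r = 20.0000 × 1.6 = 32.000 m while reacting, then v²/(2a_F) = 400.000 / 12.400 = 32.258 m while braking, for a total of 32.000 + 32.258 = 64.258 m.
Since a_F ≤ a_L and the follower starts braking later, the follower is never slower than the leader, so the closest approach is when both have stopped.
Minimum gap = 64.258 − 31.250 = 33.008 m.

Minimum gap ≈ 33.0 m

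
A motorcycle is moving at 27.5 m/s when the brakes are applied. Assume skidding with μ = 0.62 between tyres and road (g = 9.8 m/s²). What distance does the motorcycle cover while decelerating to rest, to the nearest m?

a = μg = 0.62 × 9.8 = 6.076 m/s².
Braking distance = v²/(2a) = 27.5000² / (2 × 6.076) = 756.250 / 12.152 = 62.233 m.

Braking distance ≈ 62 m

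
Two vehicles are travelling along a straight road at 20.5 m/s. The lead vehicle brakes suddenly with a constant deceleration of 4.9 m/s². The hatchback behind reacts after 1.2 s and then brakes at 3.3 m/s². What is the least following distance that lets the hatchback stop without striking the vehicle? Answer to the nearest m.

Leader travels v²/(2a_L) = 420.250 / 9.800 = 42.883 m before stopping.
Follower covers v·t_r = 20.5000 × 1.2 = 24.600 m while reacting, then v²/(2a_F) = 420.250 / 6.600 = 63.674 m while braking, for a total of 24.600 + 63.674 = 88.274 m.
Since a_F ≤ a_L and the follower starts braking later, the follower is never slower than the leader, so the closest approach is when both have stopped.
Minimum gap = 88.274 − 42.883 = 45.391 m.

Minimum gap ≈ 45 m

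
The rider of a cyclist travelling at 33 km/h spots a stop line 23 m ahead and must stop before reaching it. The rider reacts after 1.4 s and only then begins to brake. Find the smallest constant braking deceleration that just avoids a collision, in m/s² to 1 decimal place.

Required deceleration ≈ 4.1 m/s²

33 km/h ÷ 3.6 = 9.1667 m/s.
Distance covered during reaction = 9.1667 × 1.4 = 12.833 m.
Distance available for braking: 23 − 12.833 = 10.167 m.
v² = 2a·d ⇒ a = v²/(2d) = 9.1667² / (2 × 10.167) = 84.028 / 20.334 = 4.1324 m/s².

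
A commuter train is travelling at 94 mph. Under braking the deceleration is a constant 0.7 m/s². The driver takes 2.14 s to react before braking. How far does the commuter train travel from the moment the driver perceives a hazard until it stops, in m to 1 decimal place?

94 mph × 0.44704 = 42.0218 m/s.
Reaction distance = v·t_r = 42.0218 × 2.14 = 89.927 m.
Braking distance = v²/(2a) = 42.0218² / (2 × 0.700) = 1765.832 / 1.400 = 1261.309 m.
Total = 89.927 + 1261.309 = 1351.236 m.

Total stopping distance ≈ 1351.2 m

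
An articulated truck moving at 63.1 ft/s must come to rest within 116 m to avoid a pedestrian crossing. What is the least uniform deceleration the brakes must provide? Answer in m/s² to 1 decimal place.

63.1 ft/s × 0.3048 = 19.2329 m/s.
v² = 2a·d ⇒ a = v²/(2d) = 19.2329² / (2 × 116.000) = 369.904 / 232.000 = 1.5944 m/s².

Required deceleration ≈ 1.6 m/s²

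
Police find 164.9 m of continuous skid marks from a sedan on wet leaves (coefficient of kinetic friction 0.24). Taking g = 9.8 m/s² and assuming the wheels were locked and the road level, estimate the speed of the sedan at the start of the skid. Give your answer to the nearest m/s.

Deceleration a = μg = 0.24 × 9.8 = 2.352 m/s².
v = √(2a·d) = √(2 × 2.352 × 164.9) = √775.690 = 27.8512 m/s.

Initial speed ≈ 28 m/s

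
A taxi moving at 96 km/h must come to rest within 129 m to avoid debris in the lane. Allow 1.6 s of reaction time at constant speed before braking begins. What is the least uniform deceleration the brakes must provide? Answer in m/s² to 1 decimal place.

Required deceleration ≈ 4.1 m/s²

96 km/h ÷ 3.6 = 26.6667 m/s.
Distance covered during reaction = 26.6667 × 1.6 = 42.667 m.
Distance available for braking: 129 − 42.667 = 86.333 m.
v² = 2a·d ⇒ a = v²/(2d) = 26.6667² / (2 × 86.333) = 711.113 / 172.666 = 4.1184 m/s².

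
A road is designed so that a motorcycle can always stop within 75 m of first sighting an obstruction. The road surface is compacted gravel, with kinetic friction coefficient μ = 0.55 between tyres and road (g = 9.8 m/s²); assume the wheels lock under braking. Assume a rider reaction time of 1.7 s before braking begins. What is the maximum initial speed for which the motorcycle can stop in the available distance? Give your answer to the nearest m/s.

a = μg = 0.55 × 9.8 = 5.390 m/s².
Stopping distance: v·t_r + v²/(2a) = 75 with t_r = 1.7 s and a = 5.390 m/s².
So v² + 18.326 v − 808.50 = 0.
Positive root: v = −a·t_r + √((a·t_r)² + 2a·d) = −9.163 + √(83.961 + 808.50) = 20.7111 m/s.

Maximum speed ≈ 21 m/s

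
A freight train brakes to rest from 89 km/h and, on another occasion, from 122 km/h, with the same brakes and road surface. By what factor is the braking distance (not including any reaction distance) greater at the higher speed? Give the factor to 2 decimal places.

Braking distance d = v²/(2a), so with a fixed, d ∝ v².
Factor = (122/89)² = 1.3708² = 1.8791.

Factor ≈ 1.88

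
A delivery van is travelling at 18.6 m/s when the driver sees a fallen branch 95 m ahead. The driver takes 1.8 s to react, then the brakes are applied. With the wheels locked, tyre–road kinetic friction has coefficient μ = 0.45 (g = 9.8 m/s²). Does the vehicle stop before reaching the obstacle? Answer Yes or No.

Yes

a = μg = 0.45 × 9.8 = 4.410 m/s².
Reaction distance = 18.6000 × 1.8 = 33.480 m.
Braking distance = v²/(2a) = 345.960 / 8.820 = 39.224 m.
Total stopping distance = 33.480 + 39.224 = 72.704 m, vs 95 m available — it stops with 95 − 72.704 = 22.296 m to spare.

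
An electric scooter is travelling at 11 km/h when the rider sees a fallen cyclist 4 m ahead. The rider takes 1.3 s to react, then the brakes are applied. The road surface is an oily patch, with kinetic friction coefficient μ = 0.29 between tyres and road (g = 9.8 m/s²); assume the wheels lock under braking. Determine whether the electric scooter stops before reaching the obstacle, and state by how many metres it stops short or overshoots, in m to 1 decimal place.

No — it overshoots by 1.6 m

11 km/h ÷ 3.6 = 3.0556 m/s.
a = μg = 0.29 × 9.8 = 2.842 m/s².
Reaction distance = 3.0556 × 1.3 = 3.972 m.
Braking distance = v²/(2a) = 9.337 / 5.684 = 1.643 m.
Total stopping distance = 3.972 + 1.643 = 5.615 m, vs 4 m available — it cannot stop in time and overshoots by 5.615 − 4 = 1.615 m.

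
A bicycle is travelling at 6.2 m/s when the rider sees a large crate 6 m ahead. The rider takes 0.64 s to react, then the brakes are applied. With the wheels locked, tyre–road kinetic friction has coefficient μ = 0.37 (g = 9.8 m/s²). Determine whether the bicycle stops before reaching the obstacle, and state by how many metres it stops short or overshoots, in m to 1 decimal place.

No — it overshoots by 3.3 m

a = μg = 0.37 × 9.8 = 3.626 m/s².
Reaction distance = 6.2000 × 0.64 = 3.968 m.
Braking distance = v²/(2a) = 38.440 / 7.252 = 5.301 m.
Total stopping distance = 3.968 + 5.301 = 9.269 m, vs 6 m available — it cannot stop in time and overshoots by 9.269 − 6 = 3.269 m.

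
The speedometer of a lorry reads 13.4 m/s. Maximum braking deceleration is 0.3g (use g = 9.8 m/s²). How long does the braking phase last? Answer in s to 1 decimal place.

a = 0.3 × 9.8 = 2.940 m/s².
Braking time = v/a = 13.4000 / 2.940 = 4.558 s.

Braking time ≈ 4.6 s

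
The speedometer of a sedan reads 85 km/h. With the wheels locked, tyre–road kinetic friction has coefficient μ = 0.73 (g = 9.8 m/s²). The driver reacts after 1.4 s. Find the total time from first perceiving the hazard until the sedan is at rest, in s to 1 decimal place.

Total time ≈ 4.7 s

85 km/h ÷ 3.6 = 23.6111 m/s.
a = μg = 0.73 × 9.8 = 7.154 m/s².
Braking time = v/a = 23.6111 / 7.154 = 3.300 s.
Total = 1.4 + 3.300 = 4.700 s.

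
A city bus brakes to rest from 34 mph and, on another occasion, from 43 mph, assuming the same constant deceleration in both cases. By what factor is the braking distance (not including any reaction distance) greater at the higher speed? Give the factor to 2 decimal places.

Braking distance d = v²/(2a), so with a fixed, d ∝ v².
Factor = (43/34)² = 1.2647² = 1.5995.

Factor ≈ 1.60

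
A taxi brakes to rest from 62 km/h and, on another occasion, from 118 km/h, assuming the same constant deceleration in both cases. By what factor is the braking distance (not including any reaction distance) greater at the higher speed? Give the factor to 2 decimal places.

Braking distance d = v²/(2a), so with a fixed, d ∝ v².
Factor = (118/62)² = 1.9032² = 3.6222.

Factor ≈ 3.62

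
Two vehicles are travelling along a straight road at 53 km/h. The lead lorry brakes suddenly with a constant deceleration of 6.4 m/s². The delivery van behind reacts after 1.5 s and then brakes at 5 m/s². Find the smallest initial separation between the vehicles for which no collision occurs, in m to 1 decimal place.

Minimum gap ≈ 26.8 m

53 km/h ÷ 3.6 = 14.7222 m/s.
Leader travels v²/(2a_L) = 216.743 / 12.800 = 16.933 m before stopping.
Follower covers v·t_r = 14.7222 × 1.5 = 22.083 m while reacting, then v²/(2a_F) = 216.743 / 10.000 = 21.674 m while braking, for a total of 22.083 + 21.674 = 43.757 m.
Since a_F ≤ a_L and the follower starts braking later, the follower is never slower than the leader, so the closest approach is when both have stopped.
Minimum gap = 43.757 − 16.933 = 26.824 m.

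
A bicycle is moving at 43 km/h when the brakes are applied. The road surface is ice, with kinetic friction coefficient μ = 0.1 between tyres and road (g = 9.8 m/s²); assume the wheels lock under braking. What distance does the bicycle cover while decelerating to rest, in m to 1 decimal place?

Braking distance ≈ 72.8 m

43 km/h ÷ 3.6 = 11.9444 m/s.
a = μg = 0.1 × 9.8 = 0.980 m/s².
Braking distance = v²/(2a) = 11.9444² / (2 × 0.980) = 142.669 / 1.960 = 72.790 m.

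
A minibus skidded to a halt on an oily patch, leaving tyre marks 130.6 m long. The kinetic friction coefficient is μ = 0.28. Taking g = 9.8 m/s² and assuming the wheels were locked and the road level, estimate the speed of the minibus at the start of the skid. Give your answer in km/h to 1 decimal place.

Initial speed ≈ 96.4 km/h

Deceleration a = μg = 0.28 × 9.8 = 2.744 m/s².
v = √(2a·d) = √(2 × 2.744 × 130.6) = √716.733 = 26.7719 m/s.
= 26.7719 × 3.6 = 96.379 km/h.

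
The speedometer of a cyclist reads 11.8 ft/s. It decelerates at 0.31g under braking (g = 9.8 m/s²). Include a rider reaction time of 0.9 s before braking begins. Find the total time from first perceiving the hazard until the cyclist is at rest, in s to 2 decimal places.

11.8 ft/s × 0.3048 = 3.5966 m/s.
a = 0.31 × 9.8 = 3.038 m/s².
Braking time = v/a = 3.5966 / 3.038 = 1.184 s.
Total = 0.9 + 1.184 = 2.084 s.

Total time ≈ 2.08 s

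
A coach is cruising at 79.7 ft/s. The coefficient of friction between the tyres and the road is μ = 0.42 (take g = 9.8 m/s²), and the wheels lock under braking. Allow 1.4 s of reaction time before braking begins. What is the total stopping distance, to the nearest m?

79.7 ft/s × 0.3048 = 24.2926 m/s.
a = μg = 0.42 × 9.8 = 4.116 m/s².
Reaction distance = v·t_r = 24.2926 × 1.4 = 34.010 m.
Braking distance = v²/(2a) = 24.2926² / (2 × 4.116) = 590.130 / 8.232 = 71.687 m.
Total = 34.010 + 71.687 = 105.697 m.

Total stopping distance ≈ 106 m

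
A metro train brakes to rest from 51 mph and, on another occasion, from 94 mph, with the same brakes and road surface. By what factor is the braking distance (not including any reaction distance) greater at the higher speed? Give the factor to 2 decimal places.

Factor ≈ 3.40

Braking distance d = v²/(2a), so with a fixed, d ∝ v².
Factor = (94/51)² = 1.8431² = 3.3970.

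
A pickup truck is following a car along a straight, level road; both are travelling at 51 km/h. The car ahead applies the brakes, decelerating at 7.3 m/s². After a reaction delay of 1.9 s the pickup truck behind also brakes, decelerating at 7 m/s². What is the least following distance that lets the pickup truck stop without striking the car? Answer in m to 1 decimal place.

51 km/h ÷ 3.6 = 14.1667 m/s.
Leader travels v²/(2a_L) = 200.695 / 14.600 = 13.746 m before stopping.
Follower covers v·t_r = 14.1667 × 1.9 = 26.917 m while reacting, then v²/(2a_F) = 200.695 / 14.000 = 14.335 m while braking, for a total of 26.917 + 14.335 = 41.252 m.
Since a_F ≤ a_L and the follower starts braking later, the follower is never slower than the leader, so the closest approach is when both have stopped.
Minimum gap = 41.252 − 13.746 = 27.506 m.

Minimum gap ≈ 27.5 m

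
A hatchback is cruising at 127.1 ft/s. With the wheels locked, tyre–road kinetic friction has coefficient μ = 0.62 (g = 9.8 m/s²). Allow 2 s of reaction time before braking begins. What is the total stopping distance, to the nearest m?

127.1 ft/s × 0.3048 = 38.7401 m/s.
a = μg = 0.62 × 9.8 = 6.076 m/s².
Reaction distance = v·t_r = 38.7401 × 2 = 77.480 m.
Braking distance = v²/(2a) = 38.7401² / (2 × 6.076) = 1500.795 / 12.152 = 123.502 m.
Total = 77.480 + 123.502 = 200.982 m.

Total stopping distance ≈ 201 m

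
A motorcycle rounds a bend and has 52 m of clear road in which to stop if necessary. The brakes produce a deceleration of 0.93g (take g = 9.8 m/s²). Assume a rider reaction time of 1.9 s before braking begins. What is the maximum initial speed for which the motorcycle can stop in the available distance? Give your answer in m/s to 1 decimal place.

Maximum speed ≈ 18.0 m/s

a = 0.93 × 9.8 = 9.114 m/s².
Stopping distance: v·t_r + v²/(2a) = 52 with t_r = 1.9 s and a = 9.114 m/s².
So v² + 34.633 v − 947.86 = 0.
Positive root: v = −a·t_r + √((a·t_r)² + 2a·d) = −17.317 + √(299.878 + 947.86) = 18.0063 m/s.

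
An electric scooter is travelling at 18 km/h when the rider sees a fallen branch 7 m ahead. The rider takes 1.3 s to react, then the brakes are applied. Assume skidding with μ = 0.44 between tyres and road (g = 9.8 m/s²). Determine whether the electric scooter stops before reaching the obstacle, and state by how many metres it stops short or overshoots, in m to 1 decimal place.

No — it overshoots by 2.4 m

18 km/h ÷ 3.6 = 5.0000 m/s.
a = μg = 0.44 × 9.8 = 4.312 m/s².
Reaction distance = 5.0000 × 1.3 = 6.500 m.
Braking distance = v²/(2a) = 25.000 / 8.624 = 2.899 m.
Total stopping distance = 6.500 + 2.899 = 9.399 m, vs 7 m available — it cannot stop in time and overshoots by 9.399 − 7 = 2.399 m.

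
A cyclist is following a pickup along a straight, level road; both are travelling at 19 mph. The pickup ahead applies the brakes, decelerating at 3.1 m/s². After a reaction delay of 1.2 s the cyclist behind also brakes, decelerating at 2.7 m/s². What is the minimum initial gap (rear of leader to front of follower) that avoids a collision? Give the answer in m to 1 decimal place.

Minimum gap ≈ 11.9 m

19 mph × 0.44704 = 8.4938 m/s.
Leader travels v²/(2a_L) = 72.145 / 6.200 = 11.636 m before stopping.
Follower covers v·t_r = 8.4938 × 1.2 = 10.193 m while reacting, then v²/(2a_F) = 72.145 / 5.400 = 13.360 m while braking, for a total of 10.193 + 13.360 = 23.553 m.
Since a_F ≤ a_L and the follower starts braking later, the follower is never slower than the leader, so the closest approach is when both have stopped.
Minimum gap = 23.553 − 11.636 = 11.917 m.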